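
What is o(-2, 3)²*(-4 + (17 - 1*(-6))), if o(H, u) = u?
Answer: 171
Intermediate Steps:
o(-2, 3)²*(-4 + (17 - 1*(-6))) = 3²*(-4 + (17 - 1*(-6))) = 9*(-4 + (17 + 6)) = 9*(-4 + 23) = 9*19 = 171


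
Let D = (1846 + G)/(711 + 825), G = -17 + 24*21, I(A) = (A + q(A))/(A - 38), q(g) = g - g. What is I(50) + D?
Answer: 2911/512 ≈ 5.6855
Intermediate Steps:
q(g) = 0
I(A) = A/(-38 + A) (I(A) = (A + 0)/(A - 38) = A/(-38 + A))
G = 487 (G = -17 + 504 = 487)
D = 2333/1536 (D = (1846 + 487)/(711 + 825) = 2333/1536 ≈ 1.5189)
I(50) + D = 50/(-38 + 50) + 2333/1536 = 50/12 + 2333/1536 = 50*(1/12) + 2333/1536 = 25/6 + 2333/1536 = 2911/512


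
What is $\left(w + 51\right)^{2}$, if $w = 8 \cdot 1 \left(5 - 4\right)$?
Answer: $3481$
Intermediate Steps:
$w = 8$ ($w = 8 \cdot 1 \cdot 1 = 8 \cdot 1 = 8$)
$\left(w + 51\right)^{2} = \left(8 + 51\right)^{2} = 59^{2} = 3481$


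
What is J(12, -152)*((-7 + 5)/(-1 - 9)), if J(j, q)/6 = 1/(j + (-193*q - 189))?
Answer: 6/145795 ≈ 4.1154e-5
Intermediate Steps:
J(j, q) = 6/(-189 + j - 193*q) (J(j, q) = 6/(j + (-193*q - 189)) = 6/(j + (-189 - 193*q)) = 6/(-189 + j - 193*q))
J(12, -152)*((-7 + 5)/(-1 - 9)) = (-6/(189 - 1*12 + 193*(-152)))*((-7 + 5)/(-1 - 9)) = (-6/(189 - 12 - 29336))*(-2/(-10)) = (-6/(-29159))*(-2*(-1/10)) = -6*(-1/29159)*(1/5) = (6/29159)*(1/5) = 6/145795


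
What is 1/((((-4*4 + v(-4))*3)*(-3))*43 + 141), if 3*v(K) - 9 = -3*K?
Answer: 1/3624 ≈ 0.00027594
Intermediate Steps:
v(K) = 3 - K (v(K) = 3 + (-3*K)/3 = 3 - K)
1/((((-4*4 + v(-4))*3)*(-3))*43 + 141) = 1/((((-4*4 + (3 - 1*(-4)))*3)*(-3))*43 + 141) = 1/((((-16 + (3 + 4))*3)*(-3))*43 + 141) = 1/((((-16 + 7)*3)*(-3))*43 + 141) = 1/((-9*3*(-3))*43 + 141) = 1/(-27*(-3)*43 + 141) = 1/(81*43 + 141) = 1/(3483 + 141) = 1/3624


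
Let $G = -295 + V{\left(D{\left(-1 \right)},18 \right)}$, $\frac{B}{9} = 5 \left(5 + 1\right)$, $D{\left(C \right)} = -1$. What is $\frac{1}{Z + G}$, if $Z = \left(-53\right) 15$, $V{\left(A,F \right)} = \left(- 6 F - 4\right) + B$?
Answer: $- \frac{1}{932} \approx -0.001073$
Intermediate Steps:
$B = 270$ ($B = 9 \cdot 5 \left(5 + 1\right) = 9 \cdot 5 \cdot 6 = 9 \cdot 30 = 270$)
$V{\left(A,F \right)} = 266 - 6 F$ ($V{\left(A,F \right)} = \left(- 6 F - 4\right) + 270 = \left(-4 - 6 F\right) + 270 = 266 - 6 F$)
$Z = -795$
$G = -137$ ($G = -295 + \left(266 - 108\right) = -295 + 158 = -137$)
$\frac{1}{Z + G} = \frac{1}{-795 - 137} = \frac{1}{-932} = - \frac{1}{932}$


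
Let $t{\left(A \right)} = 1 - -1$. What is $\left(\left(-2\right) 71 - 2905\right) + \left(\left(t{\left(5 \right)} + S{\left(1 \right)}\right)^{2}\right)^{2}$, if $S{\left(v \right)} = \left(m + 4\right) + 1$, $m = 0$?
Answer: $-646$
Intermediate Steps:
$S{\left(v \right)} = 5$ ($S{\left(v \right)} = \left(0 + 4\right) + 1 = 4 + 1 = 5$)
$t{\left(A \right)} = 2$ ($t{\left(A \right)} = 1 + 1 = 2$)
$\left(\left(-2\right) 71 - 2905\right) + \left(\left(t{\left(5 \right)} + S{\left(1 \right)}\right)^{2}\right)^{2} = \left(\left(-2\right) 71 - 2905\right) + \left(\left(2 + 5\right)^{2}\right)^{2} = \left(-142 - 2905\right) + \left(7^{2}\right)^{2} = -3047 + 49^{2} = -3047 + 2401 = -646$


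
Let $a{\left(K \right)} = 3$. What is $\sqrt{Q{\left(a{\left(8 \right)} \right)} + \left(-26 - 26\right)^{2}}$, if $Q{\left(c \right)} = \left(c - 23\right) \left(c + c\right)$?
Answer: $2 \sqrt{646} \approx 50.833$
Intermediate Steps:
$Q{\left(c \right)} = 2 c \left(-23 + c\right)$ ($Q{\left(c \right)} = \left(-23 + c\right) 2 c = 2 c \left(-23 + c\right)$)
$\sqrt{Q{\left(a{\left(8 \right)} \right)} + \left(-26 - 26\right)^{2}} = \sqrt{2 \cdot 3 \left(-23 + 3\right) + \left(-26 - 26\right)^{2}} = \sqrt{2 \cdot 3 \left(-20\right) + \left(-52\right)^{2}} = \sqrt{-120 + 2704} = \sqrt{2584} = 2 \sqrt{646}$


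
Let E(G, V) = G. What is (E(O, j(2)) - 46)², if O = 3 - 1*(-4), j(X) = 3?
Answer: 1521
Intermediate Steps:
O = 7 (O = 3 + 4 = 7)
(E(O, j(2)) - 46)² = (7 - 46)² = (-39)² = 1521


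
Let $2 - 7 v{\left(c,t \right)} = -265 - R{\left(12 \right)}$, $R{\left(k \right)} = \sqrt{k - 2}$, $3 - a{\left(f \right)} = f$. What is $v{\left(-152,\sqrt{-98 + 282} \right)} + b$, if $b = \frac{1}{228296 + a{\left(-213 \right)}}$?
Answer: $\frac{61012711}{1599584} + \frac{\sqrt{10}}{7} \approx 38.595$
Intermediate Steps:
$a{\left(f \right)} = 3 - f$
$b = \frac{1}{228512}$ ($b = \frac{1}{228296 + \left(3 - -213\right)} = \frac{1}{228296 + \left(3 + 213\right)} = \frac{1}{228296 + 216} = \frac{1}{228512} \approx 4.3761 \cdot 10^{-6}$)
$R{\left(k \right)} = \sqrt{-2 + k}$
$v{\left(c,t \right)} = \frac{267}{7} + \frac{\sqrt{10}}{7}$ ($v{\left(c,t \right)} = \frac{2}{7} - \frac{-265 - \sqrt{-2 + 12}}{7} = \frac{2}{7} - \frac{-265 - \sqrt{10}}{7} = \frac{2}{7} + \left(\frac{265}{7} + \frac{\sqrt{10}}{7}\right) = \frac{267}{7} + \frac{\sqrt{10}}{7}$)
$v{\left(-152,\sqrt{-98 + 282} \right)} + b = \left(\frac{267}{7} + \frac{\sqrt{10}}{7}\right) + \frac{1}{228512} = \frac{61012711}{1599584} + \frac{\sqrt{10}}{7}$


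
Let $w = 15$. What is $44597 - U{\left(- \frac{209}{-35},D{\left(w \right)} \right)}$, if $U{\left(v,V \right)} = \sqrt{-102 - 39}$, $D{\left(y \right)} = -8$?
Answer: $44597 - i \sqrt{141} \approx 44597.0 - 11.874 i$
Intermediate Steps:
$U{\left(v,V \right)} = i \sqrt{141}$ ($U{\left(v,V \right)} = \sqrt{-141} = i \sqrt{141}$)
$44597 - U{\left(- \frac{209}{-35},D{\left(w \right)} \right)} = 44597 - i \sqrt{141}$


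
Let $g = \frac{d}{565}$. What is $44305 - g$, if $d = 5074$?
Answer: $\frac{25027251}{565} \approx 44296.0$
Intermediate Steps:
$g = \frac{5074}{565} \approx 8.9805$
$44305 - g = 44305 - \frac{5074}{565} = \frac{25027251}{565}$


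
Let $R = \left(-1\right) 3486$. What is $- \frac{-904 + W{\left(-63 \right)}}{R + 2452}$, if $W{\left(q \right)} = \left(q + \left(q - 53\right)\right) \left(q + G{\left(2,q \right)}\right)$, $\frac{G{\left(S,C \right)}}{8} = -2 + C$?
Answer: $\frac{103453}{1034} \approx 100.05$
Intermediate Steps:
$R = -3486$
$G{\left(S,C \right)} = -16 + 8 C$ ($G{\left(S,C \right)} = 8 \left(-2 + C\right) = -16 + 8 C$)
$W{\left(q \right)} = \left(-53 + 2 q\right) \left(-16 + 9 q\right)$ ($W{\left(q \right)} = \left(q + \left(q - 53\right)\right) \left(q + \left(-16 + 8 q\right)\right) = \left(q + \left(-53 + q\right)\right) \left(-16 + 9 q\right) = \left(-53 + 2 q\right) \left(-16 + 9 q\right)$)
$- \frac{-904 + W{\left(-63 \right)}}{R + 2452} = - \frac{-904 + \left(848 - -32067 + 18 \left(-63\right)^{2}\right)}{-3486 + 2452} = - \frac{-904 + \left(848 + 32067 + 18 \cdot 3969\right)}{-1034} = - \frac{\left(-904 + \left(848 + 32067 + 71442\right)\right) \left(-1\right)}{1034} = - \frac{\left(-904 + 104357\right) \left(-1\right)}{1034} = - \frac{103453 \left(-1\right)}{1034} = \left(-1\right) \left(- \frac{103453}{1034}\right) = \frac{103453}{1034}$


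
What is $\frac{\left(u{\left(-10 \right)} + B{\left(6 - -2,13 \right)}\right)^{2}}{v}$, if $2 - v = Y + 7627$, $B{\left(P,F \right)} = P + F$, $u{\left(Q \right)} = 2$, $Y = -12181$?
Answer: $\frac{529}{4556} \approx 0.11611$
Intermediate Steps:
$B{\left(P,F \right)} = F + P$
$v = 4556$ ($v = 2 - \left(-12181 + 7627\right) = 2 - -4554 = 2 + 4554 = 4556$)
$\frac{\left(u{\left(-10 \right)} + B{\left(6 - -2,13 \right)}\right)^{2}}{v} = \frac{\left(2 + \left(13 + \left(6 - -2\right)\right)\right)^{2}}{4556} = \left(2 + \left(13 + \left(6 + 2\right)\right)\right)^{2} \cdot \frac{1}{4556} = \left(2 + \left(13 + 8\right)\right)^{2} \cdot \frac{1}{4556} = \left(2 + 21\right)^{2} \cdot \frac{1}{4556} = 23^{2} \cdot \frac{1}{4556} = 529 \cdot \frac{1}{4556} = \frac{529}{4556}$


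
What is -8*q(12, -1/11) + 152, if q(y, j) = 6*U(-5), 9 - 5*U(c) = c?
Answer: 88/5 ≈ 17.600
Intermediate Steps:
U(c) = 9/5 - c/5
q(y, j) = 84/5 (q(y, j) = 6*(9/5 - 1/5*(-5)) = 6*(9/5 + 1) = 6*(14/5) = 84/5)
-8*q(12, -1/11) + 152 = -8*84/5 + 152 = -672/5 + 152 = 88/5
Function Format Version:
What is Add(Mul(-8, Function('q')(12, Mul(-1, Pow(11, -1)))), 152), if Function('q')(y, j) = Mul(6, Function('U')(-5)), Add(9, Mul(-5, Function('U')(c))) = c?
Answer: Rational(88, 5) ≈ 17.600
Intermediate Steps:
Function('U')(c) = Add(Rational(9, 5), Mul(Rational(-1, 5), c))
Function('q')(y, j) = Rational(84, 5) (Function('q')(y, j) = Mul(6, Add(Rational(9, 5), Mul(Rational(-1, 5), -5))) = Mul(6, Add(Rational(9, 5), 1)) = Mul(6, Rational(14, 5)) = Rational(84, 5))
Add(Mul(-8, Function('q')(12, Mul(-1, Pow(11, -1)))), 152) = Add(Mul(-8, Rational(84, 5)), 152) = Add(Rational(-672, 5), 152) = Rational(88, 5)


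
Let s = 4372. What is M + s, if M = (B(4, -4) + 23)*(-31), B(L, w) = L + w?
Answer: 3659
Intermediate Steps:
M = -713 (M = ((4 - 4) + 23)*(-31) = (0 + 23)*(-31) = 23*(-31) = -713)
M + s = -713 + 4372 = 3659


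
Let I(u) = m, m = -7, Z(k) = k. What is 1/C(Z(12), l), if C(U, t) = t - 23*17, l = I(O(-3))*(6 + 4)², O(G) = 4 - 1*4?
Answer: -1/1091 ≈ -0.00091659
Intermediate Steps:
O(G) = 0 (O(G) = 4 - 4 = 0)
I(u) = -7
l = -700 (l = -7*(6 + 4)² = -7*10² = -7*100 = -700)
C(U, t) = -391 + t (C(U, t) = t - 391 = -391 + t)
1/C(Z(12), l) = 1/(-391 - 700) = 1/(-1091) = -1/1091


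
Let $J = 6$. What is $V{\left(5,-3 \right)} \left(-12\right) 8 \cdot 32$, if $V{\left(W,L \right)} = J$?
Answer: $-18432$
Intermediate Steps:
$V{\left(W,L \right)} = 6$
$V{\left(5,-3 \right)} \left(-12\right) 8 \cdot 32 = 6 \left(-12\right) 8 \cdot 32 = \left(-72\right) 8 \cdot 32 = \left(-576\right) 32 = -18432$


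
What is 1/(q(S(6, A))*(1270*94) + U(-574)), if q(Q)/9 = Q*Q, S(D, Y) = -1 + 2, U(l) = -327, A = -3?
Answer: 1/1074093 ≈ 9.3102e-7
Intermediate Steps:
S(D, Y) = 1
q(Q) = 9*Q² (q(Q) = 9*(Q*Q) = 9*Q²)
1/(q(S(6, A))*(1270*94) + U(-574)) = 1/((9*1²)*(1270*94) - 327) = 1/((9*1)*119380 - 327) = 1/(9*119380 - 327) = 1/(1074420 - 327) = 1/1074093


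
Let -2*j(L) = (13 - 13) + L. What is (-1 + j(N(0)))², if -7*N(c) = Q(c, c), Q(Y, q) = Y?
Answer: 1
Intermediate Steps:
N(c) = -c/7
j(L) = -L/2 (j(L) = -((13 - 13) + L)/2 = -(0 + L)/2 = -L/2)
(-1 + j(N(0)))² = (-1 - (-1)*0/14)² = (-1 - ½*0)² = (-1 + 0)² = (-1)² = 1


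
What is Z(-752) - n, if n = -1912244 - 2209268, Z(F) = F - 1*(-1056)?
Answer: 4121816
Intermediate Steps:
Z(F) = 1056 + F (Z(F) = F + 1056 = 1056 + F)
n = -4121512
Z(-752) - n = (1056 - 752) - 1*(-4121512) = 304 + 4121512 = 4121816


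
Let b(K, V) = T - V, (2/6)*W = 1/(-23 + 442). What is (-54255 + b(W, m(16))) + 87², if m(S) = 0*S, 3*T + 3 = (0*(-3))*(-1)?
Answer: -46687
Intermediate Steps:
T = -1 (T = -1 + ((0*(-3))*(-1))/3 = -1 + (0*(-1))/3 = -1 + (⅓)*0 = -1 + 0 = -1)
m(S) = 0
W = 3/419 (W = 3/(-23 + 442) = 3/419 ≈ 0.0071599)
b(K, V) = -1 - V
(-54255 + b(W, m(16))) + 87² = (-54255 + (-1 - 1*0)) + 87² = (-54255 + (-1 + 0)) + 7569 = (-54255 - 1) + 7569 = -54256 + 7569 = -46687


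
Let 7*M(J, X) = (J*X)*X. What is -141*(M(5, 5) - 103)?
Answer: 84036/7 ≈ 12005.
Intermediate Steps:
M(J, X) = J*X²/7 (M(J, X) = ((J*X)*X)/7 = (J*X²)/7 = J*X²/7)
-141*(M(5, 5) - 103) = -141*((⅐)*5*5² - 103) = -141*((⅐)*5*25 - 103) = -141*(125/7 - 103) = -141*(-596/7) = 84036/7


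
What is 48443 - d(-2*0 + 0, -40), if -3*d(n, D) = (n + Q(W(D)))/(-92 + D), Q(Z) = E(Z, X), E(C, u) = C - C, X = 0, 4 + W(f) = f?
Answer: 48443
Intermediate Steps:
W(f) = -4 + f
E(C, u) = 0
Q(Z) = 0
d(n, D) = -n/(3*(-92 + D)) (d(n, D) = -(n + 0)/(3*(-92 + D)) = -n/(3*(-92 + D)))
48443 - d(-2*0 + 0, -40) = 48443 - (-1)*(-2*0 + 0)/(-276 + 3*(-40)) = 48443 - (-1)*(0 + 0)/(-276 - 120) = 48443 - (-1)*0/(-396) = 48443 - (-1)*0*(-1)/396 = 48443 - 1*0 = 48443 + 0 = 48443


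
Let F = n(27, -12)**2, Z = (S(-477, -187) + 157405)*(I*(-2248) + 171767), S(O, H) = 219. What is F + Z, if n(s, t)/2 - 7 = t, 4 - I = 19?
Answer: 32389682988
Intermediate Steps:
I = -15 (I = 4 - 1*19 = 4 - 19 = -15)
n(s, t) = 14 + 2*t
Z = 32389682888 (Z = (219 + 157405)*(-15*(-2248) + 171767) = 157624*(33720 + 171767) = 157624*205487 = 32389682888)
F = 100 (F = (14 + 2*(-12))**2 = (14 - 24)**2 = (-10)**2 = 100)
F + Z = 100 + 32389682888 = 32389682988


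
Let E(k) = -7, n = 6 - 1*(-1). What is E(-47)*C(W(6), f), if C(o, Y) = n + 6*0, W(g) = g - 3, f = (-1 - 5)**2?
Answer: -49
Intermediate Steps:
n = 7 (n = 6 + 1 = 7)
f = 36 (f = (-6)**2 = 36)
W(g) = -3 + g
C(o, Y) = 7 (C(o, Y) = 7 + 6*0 = 7 + 0 = 7)
E(-47)*C(W(6), f) = -7*7 = -49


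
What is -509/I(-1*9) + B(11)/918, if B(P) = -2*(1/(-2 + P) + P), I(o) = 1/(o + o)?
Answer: 37848122/4131 ≈ 9162.0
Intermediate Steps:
I(o) = 1/(2*o)
B(P) = -2*P - 2/(-2 + P) (B(P) = -2*(P + 1/(-2 + P)) = -2*P - 2/(-2 + P))
-509/I(-1*9) + B(11)/918 = -509/(1/(2*((-1*9)))) + (2*(-1 - 1*11² + 2*11)/(-2 + 11))/918 = -509/((½)/(-9)) + (2*(-1 - 1*121 + 22)/9)*(1/918) = -509/((½)*(-⅑)) + (2*(⅑)*(-1 - 121 + 22))*(1/918) = -509/(-1/18) + (2*(⅑)*(-100))*(1/918) = -509*(-18) - 200/9*1/918 = 9162 - 100/4131 = 37848122/4131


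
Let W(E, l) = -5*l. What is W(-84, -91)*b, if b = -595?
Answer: -270725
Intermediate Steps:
W(-84, -91)*b = -5*(-91)*(-595) = 455*(-595) = -270725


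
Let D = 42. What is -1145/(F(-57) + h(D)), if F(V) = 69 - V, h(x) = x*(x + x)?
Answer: -1145/3654 ≈ -0.31336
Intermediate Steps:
h(x) = 2*x**2 (h(x) = x*(2*x) = 2*x**2)
-1145/(F(-57) + h(D)) = -1145/((69 - 1*(-57)) + 2*42**2) = -1145/((69 + 57) + 2*1764) = -1145/(126 + 3528) = -1145/3654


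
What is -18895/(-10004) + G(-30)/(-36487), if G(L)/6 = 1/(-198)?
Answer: 22750931549/12045526284 ≈ 1.8887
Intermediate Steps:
G(L) = -1/33 (G(L) = 6/(-198) = 6*(-1/198) = -1/33)
-18895/(-10004) + G(-30)/(-36487) = -18895/(-10004) - 1/33/(-36487) = -18895*(-1/10004) - 1/33*(-1/36487) = 18895/10004 + 1/1204071 = 22750931549/12045526284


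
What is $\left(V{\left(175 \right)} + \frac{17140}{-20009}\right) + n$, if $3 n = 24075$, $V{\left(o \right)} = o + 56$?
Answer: $\frac{165177164}{20009} \approx 8255.1$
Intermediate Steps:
$V{\left(o \right)} = 56 + o$
$n = 8025$ ($n = \frac{1}{3} \cdot 24075 = 8025$)
$\left(V{\left(175 \right)} + \frac{17140}{-20009}\right) + n = \left(\left(56 + 175\right) + \frac{17140}{-20009}\right) + 8025 = \left(231 + 17140 \left(- \frac{1}{20009}\right)\right) + 8025 = \left(231 - \frac{17140}{20009}\right) + 8025 = \frac{4604939}{20009} + 8025 = \frac{165177164}{20009}$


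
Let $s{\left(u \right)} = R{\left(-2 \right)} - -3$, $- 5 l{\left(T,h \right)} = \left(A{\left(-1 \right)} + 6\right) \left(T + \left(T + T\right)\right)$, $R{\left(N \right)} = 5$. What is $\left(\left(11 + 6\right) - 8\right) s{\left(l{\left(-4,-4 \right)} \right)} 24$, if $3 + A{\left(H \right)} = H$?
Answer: $1728$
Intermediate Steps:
$A{\left(H \right)} = -3 + H$
$l{\left(T,h \right)} = - \frac{6 T}{5}$ ($l{\left(T,h \right)} = - \frac{\left(\left(-3 - 1\right) + 6\right) \left(T + \left(T + T\right)\right)}{5} = - \frac{\left(-4 + 6\right) \left(T + 2 T\right)}{5} = - \frac{2 \cdot 3 T}{5} = - \frac{6 T}{5}$)
$s{\left(u \right)} = 8$ ($s{\left(u \right)} = 5 - -3 = 5 + 3 = 8$)
$\left(\left(11 + 6\right) - 8\right) s{\left(l{\left(-4,-4 \right)} \right)} 24 = \left(\left(11 + 6\right) - 8\right) 8 \cdot 24 = \left(17 - 8\right) 8 \cdot 24 = 9 \cdot 8 \cdot 24 = 72 \cdot 24 = 1728$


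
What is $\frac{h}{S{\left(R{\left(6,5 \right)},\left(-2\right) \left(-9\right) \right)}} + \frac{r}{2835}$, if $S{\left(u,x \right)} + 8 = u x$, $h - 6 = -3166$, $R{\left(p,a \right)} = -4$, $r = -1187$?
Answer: $\frac{221591}{5670} \approx 39.081$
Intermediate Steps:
$h = -3160$ ($h = 6 - 3166 = -3160$)
$S{\left(u,x \right)} = -8 + u x$
$\frac{h}{S{\left(R{\left(6,5 \right)},\left(-2\right) \left(-9\right) \right)}} + \frac{r}{2835} = - \frac{3160}{-8 - 4 \left(\left(-2\right) \left(-9\right)\right)} - \frac{1187}{2835} = - \frac{3160}{-8 - 72} - \frac{1187}{2835} = - \frac{3160}{-80} - \frac{1187}{2835} = \left(-3160\right) \left(- \frac{1}{80}\right) - \frac{1187}{2835} = \frac{79}{2} - \frac{1187}{2835} = \frac{221591}{5670}$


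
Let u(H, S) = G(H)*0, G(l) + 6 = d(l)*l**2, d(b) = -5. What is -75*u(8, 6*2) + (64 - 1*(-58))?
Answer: 122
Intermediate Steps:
G(l) = -6 - 5*l**2
u(H, S) = 0 (u(H, S) = (-6 - 5*H**2)*0 = 0)
-75*u(8, 6*2) + (64 - 1*(-58)) = -75*0 + (64 - 1*(-58)) = 0 + (64 + 58) = 0 + 122 = 122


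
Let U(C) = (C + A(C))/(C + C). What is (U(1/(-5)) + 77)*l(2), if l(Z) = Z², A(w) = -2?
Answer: 330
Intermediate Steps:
U(C) = (-2 + C)/(2*C) (U(C) = (C - 2)/(C + C) = (-2 + C)/((2*C)) = (-2 + C)*(1/(2*C)) = (-2 + C)/(2*C))
(U(1/(-5)) + 77)*l(2) = ((-2 + 1/(-5))/(2*(1/(-5))) + 77)*2² = ((-2 - ⅕)/(2*(-⅕)) + 77)*4 = ((½)*(-5)*(-11/5) + 77)*4 = (11/2 + 77)*4 = (165/2)*4 = 330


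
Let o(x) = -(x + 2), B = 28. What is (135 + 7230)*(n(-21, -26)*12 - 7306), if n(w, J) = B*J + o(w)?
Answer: -116470110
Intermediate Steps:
o(x) = -2 - x (o(x) = -(2 + x) = -2 - x)
n(w, J) = -2 - w + 28*J (n(w, J) = 28*J + (-2 - w) = -2 - w + 28*J)
(135 + 7230)*(n(-21, -26)*12 - 7306) = (135 + 7230)*((-2 - 1*(-21) + 28*(-26))*12 - 7306) = 7365*((-2 + 21 - 728)*12 - 7306) = 7365*(-709*12 - 7306) = 7365*(-8508 - 7306) = 7365*(-15814) = -116470110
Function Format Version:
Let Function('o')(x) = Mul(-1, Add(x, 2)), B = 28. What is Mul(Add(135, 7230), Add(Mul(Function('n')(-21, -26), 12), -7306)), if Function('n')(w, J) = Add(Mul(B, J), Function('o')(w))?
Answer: -116470110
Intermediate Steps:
Function('o')(x) = Add(-2, Mul(-1, x)) (Function('o')(x) = Mul(-1, Add(2, x)) = Add(-2, Mul(-1, x)))
Function('n')(w, J) = Add(-2, Mul(-1, w), Mul(28, J)) (Function('n')(w, J) = Add(Mul(28, J), Add(-2, Mul(-1, w))) = Add(-2, Mul(-1, w), Mul(28, J)))
Mul(Add(135, 7230), Add(Mul(Function('n')(-21, -26), 12), -7306)) = Mul(Add(135, 7230), Add(Mul(Add(-2, Mul(-1, -21), Mul(28, -26)), 12), -7306)) = Mul(7365, Add(Mul(Add(-2, 21, -728), 12), -7306)) = Mul(7365, Add(Mul(-709, 12), -7306)) = Mul(7365, Add(-8508, -7306)) = Mul(7365, -15814) = -116470110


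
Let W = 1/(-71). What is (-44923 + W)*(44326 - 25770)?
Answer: -59184992904/71 ≈ -8.3359e+8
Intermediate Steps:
W = -1/71 ≈ -0.014085
(-44923 + W)*(44326 - 25770) = (-44923 - 1/71)*(44326 - 25770) = -3189534/71*18556 = -59184992904/71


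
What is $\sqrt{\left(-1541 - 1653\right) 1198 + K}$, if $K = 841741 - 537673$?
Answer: $2 i \sqrt{880586} \approx 1876.8 i$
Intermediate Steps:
$K = 304068$
$\sqrt{\left(-1541 - 1653\right) 1198 + K} = \sqrt{\left(-1541 - 1653\right) 1198 + 304068} = \sqrt{\left(-3194\right) 1198 + 304068} = \sqrt{-3826412 + 304068} = \sqrt{-3522344} = 2 i \sqrt{880586}$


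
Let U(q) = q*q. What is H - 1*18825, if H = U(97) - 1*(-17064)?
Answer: 7648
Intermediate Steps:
U(q) = q²
H = 26473 (H = 97² - 1*(-17064) = 9409 + 17064 = 26473)
H - 1*18825 = 26473 - 1*18825 = 26473 - 18825 = 7648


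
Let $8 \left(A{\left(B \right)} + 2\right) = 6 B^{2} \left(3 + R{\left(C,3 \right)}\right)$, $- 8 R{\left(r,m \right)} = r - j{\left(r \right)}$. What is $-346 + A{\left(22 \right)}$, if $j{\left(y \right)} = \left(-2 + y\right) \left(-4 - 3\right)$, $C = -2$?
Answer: $\frac{8409}{4} \approx 2102.3$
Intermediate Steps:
$j{\left(y \right)} = 14 - 7 y$ ($j{\left(y \right)} = \left(-2 + y\right) \left(-7\right) = 14 - 7 y$)
$R{\left(r,m \right)} = \frac{7}{4} - r$ ($R{\left(r,m \right)} = - \frac{r - \left(14 - 7 r\right)}{8} = - \frac{r + \left(-14 + 7 r\right)}{8} = - \frac{-14 + 8 r}{8} = \frac{7}{4} - r$)
$A{\left(B \right)} = -2 + \frac{81 B^{2}}{16}$ ($A{\left(B \right)} = -2 + \frac{6 B^{2} \left(3 + \left(\frac{7}{4} - -2\right)\right)}{8} = -2 + \frac{6 B^{2} \left(3 + \left(\frac{7}{4} + 2\right)\right)}{8} = -2 + \frac{6 B^{2} \left(3 + \frac{15}{4}\right)}{8} = -2 + \frac{6 B^{2} \cdot \frac{27}{4}}{8} = -2 + \frac{\frac{81}{2} B^{2}}{8} = -2 + \frac{81 B^{2}}{16}$)
$-346 + A{\left(22 \right)} = -346 - \left(2 - \frac{81 \cdot 22^{2}}{16}\right) = -346 + \left(-2 + \frac{81}{16} \cdot 484\right) = -346 + \left(-2 + \frac{9801}{4}\right) = -346 + \frac{9793}{4} = \frac{8409}{4}$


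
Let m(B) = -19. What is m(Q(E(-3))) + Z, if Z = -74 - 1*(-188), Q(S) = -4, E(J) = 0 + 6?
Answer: 95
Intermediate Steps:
E(J) = 6
Z = 114 (Z = -74 + 188 = 114)
m(Q(E(-3))) + Z = -19 + 114 = 95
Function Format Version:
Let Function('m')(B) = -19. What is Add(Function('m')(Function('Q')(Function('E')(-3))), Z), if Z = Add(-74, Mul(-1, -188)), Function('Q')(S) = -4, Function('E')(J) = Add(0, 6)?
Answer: 95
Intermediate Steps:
Function('E')(J) = 6
Z = 114 (Z = Add(-74, 188) = 114)
Add(Function('m')(Function('Q')(Function('E')(-3))), Z) = Add(-19, 114) = 95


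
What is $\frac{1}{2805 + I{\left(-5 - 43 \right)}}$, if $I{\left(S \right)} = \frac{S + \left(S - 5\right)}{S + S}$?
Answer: $\frac{96}{269381} \approx 0.00035637$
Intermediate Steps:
$I{\left(S \right)} = \frac{-5 + 2 S}{2 S}$ ($I{\left(S \right)} = \frac{S + \left(S - 5\right)}{2 S} = \left(S + \left(-5 + S\right)\right) \frac{1}{2 S} = \left(-5 + 2 S\right) \frac{1}{2 S} = \frac{-5 + 2 S}{2 S}$)
$\frac{1}{2805 + I{\left(-5 - 43 \right)}} = \frac{1}{2805 + \frac{- \frac{5}{2} - 48}{-5 - 43}} = \frac{1}{2805 + \frac{- \frac{5}{2} - 48}{-48}} = \frac{1}{2805 - - \frac{101}{96}} = \frac{1}{2805 + \frac{101}{96}} = \frac{1}{\frac{269381}{96}} = \frac{96}{269381}$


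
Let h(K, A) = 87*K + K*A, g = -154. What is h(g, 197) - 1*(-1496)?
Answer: -42240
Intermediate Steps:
h(K, A) = 87*K + A*K
h(g, 197) - 1*(-1496) = -154*(87 + 197) - 1*(-1496) = -154*284 + 1496 = -43736 + 1496 = -42240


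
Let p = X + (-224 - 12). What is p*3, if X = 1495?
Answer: 3777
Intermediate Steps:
p = 1259 (p = 1495 + (-224 - 12) = 1495 - 236 = 1259)
p*3 = 1259*3 = 3777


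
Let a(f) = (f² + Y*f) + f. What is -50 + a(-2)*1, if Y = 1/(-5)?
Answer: -238/5 ≈ -47.600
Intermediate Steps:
Y = -⅕ ≈ -0.20000
a(f) = f² + 4*f/5 (a(f) = (f² - f/5) + f = f² + 4*f/5)
-50 + a(-2)*1 = -50 + ((⅕)*(-2)*(4 + 5*(-2)))*1 = -50 + ((⅕)*(-2)*(4 - 10))*1 = -50 + ((⅕)*(-2)*(-6))*1 = -50 + (12/5)*1 = -50 + 12/5 = -238/5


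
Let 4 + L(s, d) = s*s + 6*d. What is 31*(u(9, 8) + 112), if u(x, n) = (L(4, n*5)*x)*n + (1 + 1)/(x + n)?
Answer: 9620974/17 ≈ 5.6594e+5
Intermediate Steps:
L(s, d) = -4 + s² + 6*d (L(s, d) = -4 + (s*s + 6*d) = -4 + (s² + 6*d) = -4 + s² + 6*d)
u(x, n) = 2/(n + x) + n*x*(12 + 30*n) (u(x, n) = ((-4 + 4² + 6*(n*5))*x)*n + (1 + 1)/(x + n) = ((-4 + 16 + 6*(5*n))*x)*n + 2/(n + x) = ((-4 + 16 + 30*n)*x)*n + 2/(n + x) = ((12 + 30*n)*x)*n + 2/(n + x) = (x*(12 + 30*n))*n + 2/(n + x) = n*x*(12 + 30*n) + 2/(n + x) = 2/(n + x) + n*x*(12 + 30*n))
31*(u(9, 8) + 112) = 31*(2*(1 + 3*8*9²*(2 + 5*8) + 3*9*8²*(2 + 5*8))/(8 + 9) + 112) = 31*(2*(1 + 3*8*81*(2 + 40) + 3*9*64*(2 + 40))/17 + 112) = 31*(2*(1/17)*(1 + 3*8*81*42 + 3*9*64*42) + 112) = 31*(2*(1/17)*(1 + 81648 + 72576) + 112) = 31*(2*(1/17)*154225 + 112) = 31*(308450/17 + 112) = 31*(310354/17) = 9620974/17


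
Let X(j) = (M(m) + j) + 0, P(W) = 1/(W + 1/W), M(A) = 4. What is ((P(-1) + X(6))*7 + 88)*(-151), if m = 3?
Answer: -46659/2 ≈ -23330.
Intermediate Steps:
X(j) = 4 + j (X(j) = (4 + j) + 0 = 4 + j)
((P(-1) + X(6))*7 + 88)*(-151) = ((-1/(1 + (-1)**2) + (4 + 6))*7 + 88)*(-151) = ((-1/(1 + 1) + 10)*7 + 88)*(-151) = ((-1/2 + 10)*7 + 88)*(-151) = ((19/2)*7 + 88)*(-151) = (133/2 + 88)*(-151) = (309/2)*(-151) = -46659/2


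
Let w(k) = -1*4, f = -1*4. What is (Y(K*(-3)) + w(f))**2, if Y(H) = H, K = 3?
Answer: 169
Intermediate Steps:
f = -4
w(k) = -4
(Y(K*(-3)) + w(f))**2 = (3*(-3) - 4)**2 = (-9 - 4)**2 = (-13)**2 = 169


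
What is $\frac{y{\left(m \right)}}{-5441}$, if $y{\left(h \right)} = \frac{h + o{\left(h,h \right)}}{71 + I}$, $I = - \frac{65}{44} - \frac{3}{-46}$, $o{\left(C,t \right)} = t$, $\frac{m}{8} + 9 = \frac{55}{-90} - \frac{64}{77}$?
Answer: $\frac{10652128}{24139807209} \approx 0.00044127$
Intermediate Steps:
$m = - \frac{57892}{693}$ ($m = -72 + 8 \left(\frac{55}{-90} - \frac{64}{77}\right) = -72 + 8 \left(55 \left(- \frac{1}{90}\right) - \frac{64}{77}\right) = -72 + 8 \left(- \frac{11}{18} - \frac{64}{77}\right) = -72 + 8 \left(- \frac{1999}{1386}\right) = -72 - \frac{7996}{693} = - \frac{57892}{693} \approx -83.538$)
$I = - \frac{1429}{1012}$ ($I = \left(-65\right) \frac{1}{44} - - \frac{3}{46} = - \frac{65}{44} + \frac{3}{46} = - \frac{1429}{1012} \approx -1.4121$)
$y{\left(h \right)} = \frac{2024 h}{70423}$ ($y{\left(h \right)} = \frac{h + h}{71 - \frac{1429}{1012}} = \frac{2 h}{\frac{70423}{1012}} = 2 h \frac{1012}{70423} = \frac{2024 h}{70423}$)
$\frac{y{\left(m \right)}}{-5441} = \frac{\frac{2024}{70423} \left(- \frac{57892}{693}\right)}{-5441} = \left(- \frac{10652128}{4436649}\right) \left(- \frac{1}{5441}\right) = \frac{10652128}{24139807209}$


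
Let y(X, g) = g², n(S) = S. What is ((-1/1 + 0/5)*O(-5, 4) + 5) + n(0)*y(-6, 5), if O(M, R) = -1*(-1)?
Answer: 4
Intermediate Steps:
O(M, R) = 1
((-1/1 + 0/5)*O(-5, 4) + 5) + n(0)*y(-6, 5) = ((-1/1 + 0/5)*1 + 5) + 0*5² = ((-1*1 + 0*(⅕))*1 + 5) + 0*25 = ((-1 + 0)*1 + 5) + 0 = (-1*1 + 5) + 0 = (-1 + 5) + 0 = 4 + 0 = 4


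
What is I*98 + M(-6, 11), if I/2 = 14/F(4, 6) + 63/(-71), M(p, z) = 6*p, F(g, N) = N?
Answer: 52700/213 ≈ 247.42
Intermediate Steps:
I = 616/213 (I = 2*(14/6 + 63/(-71)) = 2*(14*(⅙) + 63*(-1/71)) = 2*(7/3 - 63/71) = 2*(308/213) = 616/213 ≈ 2.8920)
I*98 + M(-6, 11) = (616/213)*98 + 6*(-6) = 60368/213 - 36 = 52700/213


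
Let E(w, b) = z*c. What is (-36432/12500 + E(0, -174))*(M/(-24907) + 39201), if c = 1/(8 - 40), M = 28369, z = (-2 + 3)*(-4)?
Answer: -34044869032591/311337500 ≈ -1.0935e+5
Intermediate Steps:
z = -4 (z = 1*(-4) = -4)
c = -1/32 (c = 1/(-32) = -1/32 ≈ -0.031250)
E(w, b) = ⅛ (E(w, b) = -4*(-1/32) = ⅛)
(-36432/12500 + E(0, -174))*(M/(-24907) + 39201) = (-36432/12500 + ⅛)*(28369/(-24907) + 39201) = (-36432*1/12500 + ⅛)*(28369*(-1/24907) + 39201) = (-9108/3125 + ⅛)*(-28369/24907 + 39201) = -69739/25000*976350938/24907 = -34044869032591/311337500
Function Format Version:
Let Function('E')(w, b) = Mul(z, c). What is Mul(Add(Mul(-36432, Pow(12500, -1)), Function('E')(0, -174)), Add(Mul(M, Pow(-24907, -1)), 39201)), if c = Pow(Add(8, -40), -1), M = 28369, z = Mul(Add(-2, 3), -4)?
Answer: Rational(-34044869032591, 311337500) ≈ -1.0935e+5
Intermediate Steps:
z = -4 (z = Mul(1, -4) = -4)
c = Rational(-1, 32) (c = Pow(-32, -1) = Rational(-1, 32) ≈ -0.031250)
Function('E')(w, b) = Rational(1, 8) (Function('E')(w, b) = Mul(-4, Rational(-1, 32)) = Rational(1, 8))
Mul(Add(Mul(-36432, Pow(12500, -1)), Function('E')(0, -174)), Add(Mul(M, Pow(-24907, -1)), 39201)) = Mul(Add(Mul(-36432, Pow(12500, -1)), Rational(1, 8)), Add(Mul(28369, Pow(-24907, -1)), 39201)) = Mul(Add(Mul(-36432, Rational(1, 12500)), Rational(1, 8)), Add(Mul(28369, Rational(-1, 24907)), 39201)) = Mul(Add(Rational(-9108, 3125), Rational(1, 8)), Add(Rational(-28369, 24907), 39201)) = Mul(Rational(-69739, 25000), Rational(976350938, 24907)) = Rational(-34044869032591, 311337500)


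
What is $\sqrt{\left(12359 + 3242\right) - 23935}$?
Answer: $3 i \sqrt{926} \approx 91.291 i$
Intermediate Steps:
$\sqrt{\left(12359 + 3242\right) - 23935} = \sqrt{15601 - 23935} = \sqrt{-8334} = 3 i \sqrt{926}$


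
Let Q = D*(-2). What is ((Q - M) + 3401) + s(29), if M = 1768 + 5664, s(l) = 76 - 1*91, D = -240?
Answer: -3566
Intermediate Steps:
s(l) = -15 (s(l) = 76 - 91 = -15)
Q = 480 (Q = -240*(-2) = 480)
M = 7432
((Q - M) + 3401) + s(29) = ((480 - 1*7432) + 3401) - 15 = ((480 - 7432) + 3401) - 15 = (-6952 + 3401) - 15 = -3551 - 15 = -3566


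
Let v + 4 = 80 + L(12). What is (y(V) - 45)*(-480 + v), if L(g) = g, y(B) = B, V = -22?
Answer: 26264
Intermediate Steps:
v = 88 (v = -4 + (80 + 12) = -4 + 92 = 88)
(y(V) - 45)*(-480 + v) = (-22 - 45)*(-480 + 88) = -67*(-392) = 26264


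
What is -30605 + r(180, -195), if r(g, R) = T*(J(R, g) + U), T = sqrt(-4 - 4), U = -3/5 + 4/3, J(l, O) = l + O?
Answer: -30605 - 428*I*sqrt(2)/15 ≈ -30605.0 - 40.352*I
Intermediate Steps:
J(l, O) = O + l
U = 11/15 (U = -3*1/5 + 4*(1/3) = -3/5 + 4/3 = 11/15 ≈ 0.73333)
T = 2*I*sqrt(2) (T = sqrt(-8) = 2*I*sqrt(2) ≈ 2.8284*I)
r(g, R) = 2*I*sqrt(2)*(11/15 + R + g) (r(g, R) = (2*I*sqrt(2))*((g + R) + 11/15) = (2*I*sqrt(2))*((R + g) + 11/15) = (2*I*sqrt(2))*(11/15 + R + g) = 2*I*sqrt(2)*(11/15 + R + g))
-30605 + r(180, -195) = -30605 + 2*I*sqrt(2)*(11/15 - 195 + 180) = -30605 + 2*I*sqrt(2)*(-214/15) = -30605 - 428*I*sqrt(2)/15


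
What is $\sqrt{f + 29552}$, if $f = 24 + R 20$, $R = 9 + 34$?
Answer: $2 \sqrt{7609} \approx 174.46$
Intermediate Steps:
$R = 43$
$f = 884$ ($f = 24 + 43 \cdot 20 = 24 + 860 = 884$)
$\sqrt{f + 29552} = \sqrt{884 + 29552} = \sqrt{30436} = 2 \sqrt{7609}$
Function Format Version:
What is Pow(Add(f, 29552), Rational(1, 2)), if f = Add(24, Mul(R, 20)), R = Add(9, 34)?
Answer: Mul(2, Pow(7609, Rational(1, 2))) ≈ 174.46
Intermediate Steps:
R = 43
f = 884 (f = Add(24, Mul(43, 20)) = Add(24, 860) = 884)
Pow(Add(f, 29552), Rational(1, 2)) = Pow(Add(884, 29552), Rational(1, 2)) = Pow(30436, Rational(1, 2)) = Mul(2, Pow(7609, Rational(1, 2)))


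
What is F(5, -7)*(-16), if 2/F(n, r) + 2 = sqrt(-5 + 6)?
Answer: 32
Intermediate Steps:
F(n, r) = -2 (F(n, r) = 2/(-2 + sqrt(-5 + 6)) = 2/(-2 + sqrt(1)) = 2/(-2 + 1) = 2/(-1) = 2*(-1) = -2)
F(5, -7)*(-16) = -2*(-16) = 32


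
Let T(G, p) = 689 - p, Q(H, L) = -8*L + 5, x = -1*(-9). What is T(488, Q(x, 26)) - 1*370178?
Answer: -369286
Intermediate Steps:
x = 9
Q(H, L) = 5 - 8*L
T(488, Q(x, 26)) - 1*370178 = (689 - (5 - 8*26)) - 1*370178 = (689 - (5 - 208)) - 370178 = (689 - 1*(-203)) - 370178 = (689 + 203) - 370178 = 892 - 370178 = -369286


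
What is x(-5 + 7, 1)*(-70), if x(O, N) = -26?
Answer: 1820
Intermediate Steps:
x(-5 + 7, 1)*(-70) = -26*(-70) = 1820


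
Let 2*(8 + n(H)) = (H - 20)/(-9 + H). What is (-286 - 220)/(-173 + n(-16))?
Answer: 12650/4507 ≈ 2.8067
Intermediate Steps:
n(H) = -8 + (-20 + H)/(2*(-9 + H)) (n(H) = -8 + ((H - 20)/(-9 + H))/2 = -8 + ((-20 + H)/(-9 + H))/2 = -8 + (-20 + H)/(2*(-9 + H)))
(-286 - 220)/(-173 + n(-16)) = (-286 - 220)/(-173 + (124 - 15*(-16))/(2*(-9 - 16))) = -506/(-173 + (½)*(124 + 240)/(-25)) = -506/(-173 + (½)*(-1/25)*364) = -506/(-173 - 182/25) = -506/(-4507/25) = -506*(-25/4507) = 12650/4507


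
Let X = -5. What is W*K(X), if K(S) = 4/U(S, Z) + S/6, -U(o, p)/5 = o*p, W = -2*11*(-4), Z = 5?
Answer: -26444/375 ≈ -70.517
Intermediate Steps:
W = 88 (W = -22*(-4) = 88)
U(o, p) = -5*o*p
K(S) = -4/(25*S) + S/6 (K(S) = 4/((-5*S*5)) + S/6 = 4/((-25*S)) + S*(1/6) = 4*(-1/(25*S)) + S/6 = -4/(25*S) + S/6)
W*K(X) = 88*(-4/25/(-5) + (1/6)*(-5)) = 88*(-4/25*(-1/5) - 5/6) = 88*(4/125 - 5/6) = 88*(-601/750) = -26444/375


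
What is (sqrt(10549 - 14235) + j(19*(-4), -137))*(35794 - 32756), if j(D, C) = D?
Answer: -230888 + 3038*I*sqrt(3686) ≈ -2.3089e+5 + 1.8444e+5*I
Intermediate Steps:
(sqrt(10549 - 14235) + j(19*(-4), -137))*(35794 - 32756) = (sqrt(10549 - 14235) + 19*(-4))*(35794 - 32756) = (sqrt(-3686) - 76)*3038 = (I*sqrt(3686) - 76)*3038 = (-76 + I*sqrt(3686))*3038 = -230888 + 3038*I*sqrt(3686)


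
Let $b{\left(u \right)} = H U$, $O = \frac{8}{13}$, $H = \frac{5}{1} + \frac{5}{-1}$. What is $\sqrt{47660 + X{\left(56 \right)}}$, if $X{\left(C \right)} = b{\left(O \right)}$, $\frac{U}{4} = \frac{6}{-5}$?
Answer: $2 \sqrt{11915} \approx 218.31$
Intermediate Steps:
$U = - \frac{24}{5}$ ($U = 4 \frac{6}{-5} = 4 \cdot 6 \left(- \frac{1}{5}\right) = 4 \left(- \frac{6}{5}\right) = - \frac{24}{5} \approx -4.8$)
$H = 0$ ($H = 5 \cdot 1 + 5 \left(-1\right) = 5 - 5 = 0$)
$O = \frac{8}{13}$ ($O = 8 \cdot \frac{1}{13} = \frac{8}{13} \approx 0.61539$)
$b{\left(u \right)} = 0$ ($b{\left(u \right)} = 0 \left(- \frac{24}{5}\right) = 0$)
$X{\left(C \right)} = 0$
$\sqrt{47660 + X{\left(56 \right)}} = \sqrt{47660 + 0} = \sqrt{47660} = 2 \sqrt{11915}$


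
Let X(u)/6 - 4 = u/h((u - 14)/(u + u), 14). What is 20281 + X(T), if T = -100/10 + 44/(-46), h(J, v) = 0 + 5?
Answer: 2333563/115 ≈ 20292.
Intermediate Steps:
h(J, v) = 5
T = -252/23 (T = -100*1/10 + 44*(-1/46) = -10 - 22/23 = -252/23 ≈ -10.957)
X(u) = 24 + 6*u/5 (X(u) = 24 + 6*(u/5) = 24 + 6*u/5)
20281 + X(T) = 20281 + (24 + (6/5)*(-252/23)) = 20281 + (24 - 1512/115) = 20281 + 1248/115 = 2333563/115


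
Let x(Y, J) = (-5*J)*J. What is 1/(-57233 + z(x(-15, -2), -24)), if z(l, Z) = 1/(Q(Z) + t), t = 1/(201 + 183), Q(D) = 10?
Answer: -3841/219831569 ≈ -1.7472e-5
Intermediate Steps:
x(Y, J) = -5*J**2
t = 1/384 ≈ 0.0026042
z(l, Z) = 384/3841 (z(l, Z) = 1/(10 + 1/384) = 1/(3841/384) = 384/3841)
1/(-57233 + z(x(-15, -2), -24)) = 1/(-57233 + 384/3841) = 1/(-219831569/3841) = -3841/219831569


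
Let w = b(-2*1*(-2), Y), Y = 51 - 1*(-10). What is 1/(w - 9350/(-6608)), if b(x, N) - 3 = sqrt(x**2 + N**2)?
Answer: -48195448/40581866023 + 10916416*sqrt(3737)/40581866023 ≈ 0.015256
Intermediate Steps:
Y = 61 (Y = 51 + 10 = 61)
b(x, N) = 3 + sqrt(N**2 + x**2) (b(x, N) = 3 + sqrt(x**2 + N**2) = 3 + sqrt(N**2 + x**2))
w = 3 + sqrt(3737) (w = 3 + sqrt(61**2 + (-2*1*(-2))**2) = 3 + sqrt(3721 + (-2*(-2))**2) = 3 + sqrt(3721 + 4**2) = 3 + sqrt(3721 + 16) = 3 + sqrt(3737) ≈ 64.131)
1/(w - 9350/(-6608)) = 1/((3 + sqrt(3737)) - 9350/(-6608)) = 1/((3 + sqrt(3737)) - 9350*(-1/6608)) = 1/((3 + sqrt(3737)) + 4675/3304) = 1/(14587/3304 + sqrt(3737))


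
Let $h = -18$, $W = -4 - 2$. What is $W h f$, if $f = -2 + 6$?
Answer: $432$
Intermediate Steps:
$W = -6$
$f = 4$
$W h f = \left(-6\right) \left(-18\right) 4 = 108 \cdot 4 = 432$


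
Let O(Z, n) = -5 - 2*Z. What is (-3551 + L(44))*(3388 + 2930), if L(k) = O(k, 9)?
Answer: -23022792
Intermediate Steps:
L(k) = -5 - 2*k
(-3551 + L(44))*(3388 + 2930) = (-3551 + (-5 - 2*44))*(3388 + 2930) = (-3551 + (-5 - 88))*6318 = (-3551 - 93)*6318 = -3644*6318 = -23022792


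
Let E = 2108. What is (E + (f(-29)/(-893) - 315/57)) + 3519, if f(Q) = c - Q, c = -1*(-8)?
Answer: 5019939/893 ≈ 5621.4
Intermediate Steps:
c = 8
f(Q) = 8 - Q
(E + (f(-29)/(-893) - 315/57)) + 3519 = (2108 + ((8 - 1*(-29))/(-893) - 315/57)) + 3519 = (2108 + ((8 + 29)*(-1/893) - 315*1/57)) + 3519 = (2108 + (37*(-1/893) - 105/19)) + 3519 = (2108 + (-37/893 - 105/19)) + 3519 = (2108 - 4972/893) + 3519 = 1877472/893 + 3519 = 5019939/893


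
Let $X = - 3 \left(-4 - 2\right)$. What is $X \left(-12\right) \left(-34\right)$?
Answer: $7344$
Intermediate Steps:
$X = 18$ ($X = \left(-3\right) \left(-6\right) = 18$)
$X \left(-12\right) \left(-34\right) = 18 \left(-12\right) \left(-34\right) = \left(-216\right) \left(-34\right) = 7344$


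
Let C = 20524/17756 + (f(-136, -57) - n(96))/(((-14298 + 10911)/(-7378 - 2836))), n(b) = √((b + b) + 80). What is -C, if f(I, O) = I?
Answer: 6148853959/15034893 + 40856*√17/3387 ≈ 458.71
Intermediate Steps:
n(b) = √(80 + 2*b) (n(b) = √(2*b + 80) = √(80 + 2*b))
C = -6148853959/15034893 - 40856*√17/3387 (C = 20524/17756 + (-136 - √(80 + 2*96))/(((-14298 + 10911)/(-7378 - 2836))) = 20524*(1/17756) + (-136 - √(80 + 192))/((-3387/(-10214))) = 5131/4439 + (-136 - √272)/((-3387*(-1/10214))) = 5131/4439 + (-136 - 4*√17)/(3387/10214) = 5131/4439 + (-136 - 4*√17)*(10214/3387) = 5131/4439 + (-1389104/3387 - 40856*√17/3387) = -6148853959/15034893 - 40856*√17/3387 ≈ -458.71)
-C = -(-6148853959/15034893 - 40856*√17/3387) = 6148853959/15034893 + 40856*√17/3387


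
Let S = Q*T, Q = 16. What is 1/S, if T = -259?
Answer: -1/4144 ≈ -0.00024131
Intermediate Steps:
S = -4144 (S = 16*(-259) = -4144)
1/S = 1/(-4144) = -1/4144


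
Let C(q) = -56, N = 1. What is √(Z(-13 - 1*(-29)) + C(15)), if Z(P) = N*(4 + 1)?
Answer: I*√51 ≈ 7.1414*I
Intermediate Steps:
Z(P) = 5 (Z(P) = 1*(4 + 1) = 1*5 = 5)
√(Z(-13 - 1*(-29)) + C(15)) = √(5 - 56) = √(-51) = I*√51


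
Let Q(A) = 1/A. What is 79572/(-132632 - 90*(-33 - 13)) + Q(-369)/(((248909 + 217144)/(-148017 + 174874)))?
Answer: -488847528116/789186653073 ≈ -0.61943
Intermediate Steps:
79572/(-132632 - 90*(-33 - 13)) + Q(-369)/(((248909 + 217144)/(-148017 + 174874))) = 79572/(-132632 - 90*(-33 - 13)) + 1/((-369)*(((248909 + 217144)/(-148017 + 174874)))) = 79572/(-132632 - 90*(-46)) - 1/(369*(466053/26857)) = 79572/(-132632 - 1*(-4140)) - 1/(369*(466053*(1/26857))) = 79572/(-132632 + 4140) - 1/(369*466053/26857) = 79572/(-128492) - 1/369*26857/466053 = 79572*(-1/128492) - 26857/171973557 = -19893/32123 - 26857/171973557 = -488847528116/789186653073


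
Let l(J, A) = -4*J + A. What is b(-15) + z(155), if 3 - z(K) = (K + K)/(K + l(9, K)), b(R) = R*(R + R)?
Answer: 61906/137 ≈ 451.87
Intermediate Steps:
b(R) = 2*R² (b(R) = R*(2*R) = 2*R²)
l(J, A) = A - 4*J
z(K) = 3 - 2*K/(-36 + 2*K) (z(K) = 3 - (K + K)/(K + (K - 4*9)) = 3 - 2*K/(K + (K - 36)) = 3 - 2*K/(K + (-36 + K)) = 3 - 2*K/(-36 + 2*K))
b(-15) + z(155) = 2*(-15)² + 2*(-27 + 155)/(-18 + 155) = 2*225 + 2*128/137 = 450 + 2*(1/137)*128 = 450 + 256/137 = 61906/137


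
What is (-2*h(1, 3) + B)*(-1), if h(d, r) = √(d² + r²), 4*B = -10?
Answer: 5/2 + 2*√10 ≈ 8.8246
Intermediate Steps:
B = -5/2 (B = (¼)*(-10) = -5/2 ≈ -2.5000)
(-2*h(1, 3) + B)*(-1) = (-2*√(1² + 3²) - 5/2)*(-1) = (-2*√(1 + 9) - 5/2)*(-1) = (-2*√10 - 5/2)*(-1) = (-5/2 - 2*√10)*(-1) = 5/2 + 2*√10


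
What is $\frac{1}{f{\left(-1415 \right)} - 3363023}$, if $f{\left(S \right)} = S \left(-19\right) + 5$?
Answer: $- \frac{1}{3336133} \approx -2.9975 \cdot 10^{-7}$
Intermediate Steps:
$f{\left(S \right)} = 5 - 19 S$ ($f{\left(S \right)} = - 19 S + 5 = 5 - 19 S$)
$\frac{1}{f{\left(-1415 \right)} - 3363023} = \frac{1}{\left(5 - -26885\right) - 3363023} = \frac{1}{\left(5 + 26885\right) - 3363023} = \frac{1}{26890 - 3363023} = \frac{1}{-3336133} = - \frac{1}{3336133}$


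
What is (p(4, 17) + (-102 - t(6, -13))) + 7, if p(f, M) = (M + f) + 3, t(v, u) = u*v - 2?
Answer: 9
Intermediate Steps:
t(v, u) = -2 + u*v
p(f, M) = 3 + M + f
(p(4, 17) + (-102 - t(6, -13))) + 7 = ((3 + 17 + 4) + (-102 - (-2 - 13*6))) + 7 = (24 + (-102 - (-2 - 78))) + 7 = (24 + (-102 - 1*(-80))) + 7 = (24 + (-102 + 80)) + 7 = (24 - 22) + 7 = 2 + 7 = 9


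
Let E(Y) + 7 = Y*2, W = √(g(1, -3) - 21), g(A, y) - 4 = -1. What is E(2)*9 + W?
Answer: -27 + 3*I*√2 ≈ -27.0 + 4.2426*I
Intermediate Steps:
g(A, y) = 3 (g(A, y) = 4 - 1 = 3)
W = 3*I*√2 (W = √(3 - 21) = √(-18) = 3*I*√2 ≈ 4.2426*I)
E(Y) = -7 + 2*Y (E(Y) = -7 + Y*2 = -7 + 2*Y)
E(2)*9 + W = (-7 + 2*2)*9 + 3*I*√2 = (-7 + 4)*9 + 3*I*√2 = -3*9 + 3*I*√2 = -27 + 3*I*√2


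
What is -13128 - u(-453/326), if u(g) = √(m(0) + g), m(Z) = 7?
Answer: -13128 - √596254/326 ≈ -13130.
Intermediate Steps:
u(g) = √(7 + g)
-13128 - u(-453/326) = -13128 - √(7 - 453/326) = -13128 - √(1829/326) = -13128 - √596254/326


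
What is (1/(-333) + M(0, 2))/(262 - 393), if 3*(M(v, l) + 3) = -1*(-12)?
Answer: -332/43623 ≈ -0.0076107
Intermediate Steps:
M(v, l) = 1 (M(v, l) = -3 + (-1*(-12))/3 = -3 + (⅓)*12 = -3 + 4 = 1)
(1/(-333) + M(0, 2))/(262 - 393) = (1/(-333) + 1)/(262 - 393) = (-1/333 + 1)/(-131) = (332/333)*(-1/131) = -332/43623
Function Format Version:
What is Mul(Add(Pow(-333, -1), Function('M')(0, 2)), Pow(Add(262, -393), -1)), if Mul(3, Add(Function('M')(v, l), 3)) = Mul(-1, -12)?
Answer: Rational(-332, 43623) ≈ -0.0076107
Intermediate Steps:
Function('M')(v, l) = 1 (Function('M')(v, l) = Add(-3, Mul(Rational(1, 3), Mul(-1, -12))) = Add(-3, Mul(Rational(1, 3), 12)) = Add(-3, 4) = 1)
Mul(Add(Pow(-333, -1), Function('M')(0, 2)), Pow(Add(262, -393), -1)) = Mul(Add(Pow(-333, -1), 1), Pow(Add(262, -393), -1)) = Mul(Add(Rational(-1, 333), 1), Pow(-131, -1)) = Mul(Rational(332, 333), Rational(-1, 131)) = Rational(-332, 43623)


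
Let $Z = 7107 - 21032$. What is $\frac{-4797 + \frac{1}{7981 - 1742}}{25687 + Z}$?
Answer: $- \frac{14964241}{36691559} \approx -0.40784$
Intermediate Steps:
$Z = -13925$ ($Z = 7107 - 21032 = -13925$)
$\frac{-4797 + \frac{1}{7981 - 1742}}{25687 + Z} = \frac{-4797 + \frac{1}{7981 - 1742}}{25687 - 13925} = \frac{-4797 + \frac{1}{6239}}{11762} = \left(-4797 + \frac{1}{6239}\right) \frac{1}{11762} = \left(- \frac{29928482}{6239}\right) \frac{1}{11762} = - \frac{14964241}{36691559}$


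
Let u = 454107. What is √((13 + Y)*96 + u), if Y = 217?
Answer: √476187 ≈ 690.06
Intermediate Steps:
√((13 + Y)*96 + u) = √((13 + 217)*96 + 454107) = √(230*96 + 454107) = √(22080 + 454107) = √476187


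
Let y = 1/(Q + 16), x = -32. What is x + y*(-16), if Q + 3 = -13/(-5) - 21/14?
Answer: -4672/141 ≈ -33.135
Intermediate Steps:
Q = -19/10 (Q = -3 + (-13/(-5) - 21/14) = -3 + (-13*(-⅕) - 21*1/14) = -3 + (13/5 - 3/2) = -3 + 11/10 = -19/10 ≈ -1.9000)
y = 10/141 (y = 1/(-19/10 + 16) = 1/(141/10) = 10/141 ≈ 0.070922)
x + y*(-16) = -32 + (10/141)*(-16) = -32 - 160/141 = -4672/141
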